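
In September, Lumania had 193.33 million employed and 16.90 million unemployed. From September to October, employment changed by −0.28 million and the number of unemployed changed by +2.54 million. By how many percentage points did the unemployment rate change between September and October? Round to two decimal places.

The unemployment rate changed by +1.11 percentage points.

September: labor force = 193.33 + 16.90 = 210.23; u = 16.90/210.23 = 8.04%.
October: labor force = 193.05 + 19.44 = 212.49; u = 19.44/212.49 = 9.15%.
Change = 9.15% − 8.04% = +1.11 pp.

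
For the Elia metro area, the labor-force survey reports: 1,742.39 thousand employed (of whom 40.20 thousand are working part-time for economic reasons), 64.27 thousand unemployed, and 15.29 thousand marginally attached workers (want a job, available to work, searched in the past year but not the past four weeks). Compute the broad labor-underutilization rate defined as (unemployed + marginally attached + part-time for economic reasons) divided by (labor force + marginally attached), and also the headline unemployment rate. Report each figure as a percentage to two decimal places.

Labor force = 1,742.39 + 64.27 = 1,806.66 thousand.
Numerator = 64.27 + 15.29 + 40.20 = 119.76 thousand.
Denominator = 1,806.66 + 15.29 = 1,821.95 thousand.
Broad rate = 119.76 / 1,821.95 = 6.57%.
Headline unemployment rate = 64.27 / 1,806.66 = 3.56%.

Broad underutilization rate ≈ 6.57%; headline unemployment rate ≈ 3.56%.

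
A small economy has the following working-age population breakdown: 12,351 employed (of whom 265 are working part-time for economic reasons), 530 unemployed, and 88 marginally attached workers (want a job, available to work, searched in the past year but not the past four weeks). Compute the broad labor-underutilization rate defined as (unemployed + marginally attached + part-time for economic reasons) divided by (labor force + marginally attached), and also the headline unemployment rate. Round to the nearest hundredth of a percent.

Broad underutilization rate ≈ 6.81%; headline unemployment rate ≈ 4.11%.

Labor force = 12,351 + 530 = 12,881.
Numerator = 530 + 88 + 265 = 883.
Denominator = 12,881 + 88 = 12,969.
Broad rate = 883 / 12,969 = 6.81%.
Headline unemployment rate = 530 / 12,881 = 4.11%.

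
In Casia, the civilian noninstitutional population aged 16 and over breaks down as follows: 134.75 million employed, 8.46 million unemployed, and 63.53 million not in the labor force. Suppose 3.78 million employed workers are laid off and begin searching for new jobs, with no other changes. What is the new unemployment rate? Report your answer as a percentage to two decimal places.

Initially, labor force = 134.75 + 8.46 = 143.21 million, so u = 8.46/143.21 = 5.91%.
After the change, employed falls and unemployed rises by 3.78; labor force unchanged → E = 130.97, U = 12.24, labor force = 143.21 million.
New unemployment rate = 12.24 / 143.21 = 8.55%.

New unemployment rate ≈ 8.55%.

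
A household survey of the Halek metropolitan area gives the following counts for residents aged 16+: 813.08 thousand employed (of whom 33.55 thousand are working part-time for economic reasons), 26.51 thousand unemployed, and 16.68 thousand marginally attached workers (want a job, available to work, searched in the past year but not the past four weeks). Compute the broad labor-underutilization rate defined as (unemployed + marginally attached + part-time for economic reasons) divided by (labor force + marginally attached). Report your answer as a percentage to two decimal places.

Labor force = 813.08 + 26.51 = 839.59 thousand.
Numerator = 26.51 + 16.68 + 33.55 = 76.74 thousand.
Denominator = 839.59 + 16.68 = 856.27 thousand.
Broad rate = 76.74 / 856.27 = 8.96%.

Broad underutilization rate ≈ 8.96%.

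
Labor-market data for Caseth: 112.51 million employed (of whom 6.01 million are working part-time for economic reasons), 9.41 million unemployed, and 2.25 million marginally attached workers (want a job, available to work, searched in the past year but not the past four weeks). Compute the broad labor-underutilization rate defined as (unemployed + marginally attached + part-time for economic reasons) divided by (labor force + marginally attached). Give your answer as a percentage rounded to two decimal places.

Labor force = 112.51 + 9.41 = 121.92 million.
Numerator = 9.41 + 2.25 + 6.01 = 17.67 million.
Denominator = 121.92 + 2.25 = 124.17 million.
Broad rate = 17.67 / 124.17 = 14.23%.

Broad underutilization rate ≈ 14.23%.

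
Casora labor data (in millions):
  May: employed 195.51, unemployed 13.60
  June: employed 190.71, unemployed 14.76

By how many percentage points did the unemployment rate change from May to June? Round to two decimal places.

May: labor force = 195.51 + 13.60 = 209.11; u = 13.60/209.11 = 6.50%.
June: labor force = 190.71 + 14.76 = 205.47; u = 14.76/205.47 = 7.18%.
Change = 7.18% − 6.50% = +0.68 pp.

The unemployment rate changed by +0.68 percentage points.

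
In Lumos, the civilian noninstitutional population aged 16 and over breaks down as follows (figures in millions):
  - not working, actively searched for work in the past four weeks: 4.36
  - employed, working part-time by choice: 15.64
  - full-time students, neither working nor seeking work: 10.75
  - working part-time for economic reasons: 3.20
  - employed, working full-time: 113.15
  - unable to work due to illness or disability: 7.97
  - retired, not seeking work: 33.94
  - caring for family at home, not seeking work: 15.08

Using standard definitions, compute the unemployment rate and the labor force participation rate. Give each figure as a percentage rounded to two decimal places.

Employed = 15.64 + 3.20 + 113.15 = 131.99 million (anyone who worked, including part-time for economic reasons, counts as employed).
Unemployed = 4.36 million.
Labor force = 131.99 + 4.36 = 136.35 million.
Not in labor force = 10.75 + 7.97 + 33.94 + 15.08 = 67.74 million (those not working and not actively searching are outside the labor force).
Civilian working-age population = 136.35 + 67.74 = 204.09 million.
Unemployment rate = 4.36 / 136.35 = 3.20%.
Labor force participation rate = 136.35 / 204.09 = 66.81%.

Unemployment rate ≈ 3.20%; labor force participation rate ≈ 66.81%.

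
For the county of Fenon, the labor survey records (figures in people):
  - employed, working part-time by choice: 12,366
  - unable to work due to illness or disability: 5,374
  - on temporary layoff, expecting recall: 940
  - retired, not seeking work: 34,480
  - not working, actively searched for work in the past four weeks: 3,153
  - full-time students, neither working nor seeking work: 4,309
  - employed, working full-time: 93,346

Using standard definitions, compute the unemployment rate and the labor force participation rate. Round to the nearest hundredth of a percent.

Unemployment rate ≈ 3.73%; labor force participation rate ≈ 71.32%.

Employed = 12,366 + 93,346 = 105,712.
Unemployed = 940 + 3,153 = 4,093 (jobless and actively searching, or on temporary layoff).
Labor force = 105,712 + 4,093 = 109,805.
Not in labor force = 5,374 + 34,480 + 4,309 = 44,163 (those not working and not actively searching are outside the labor force).
Civilian working-age population = 109,805 + 44,163 = 153,968.
Unemployment rate = 4,093 / 109,805 = 3.73%.
Labor force participation rate = 109,805 / 153,968 = 71.32%.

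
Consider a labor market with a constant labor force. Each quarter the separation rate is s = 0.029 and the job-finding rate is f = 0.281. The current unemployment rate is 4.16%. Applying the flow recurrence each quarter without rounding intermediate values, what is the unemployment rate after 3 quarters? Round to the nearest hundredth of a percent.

With a fixed labor force, u_{t+1} = u_t + s·(1−u_t) − f·u_t = u_t·(1−s−f) + s.
Here 1−s−f = 0.690 and s = 0.029.
u_1 = 0.041600 × 0.690 + 0.029 = 0.057704.
u_2 = 0.057704 × 0.690 + 0.029 = 0.068816.
u_3 = 0.068816 × 0.690 + 0.029 = 0.076483.

Unemployment rate after three quarters ≈ 7.65%.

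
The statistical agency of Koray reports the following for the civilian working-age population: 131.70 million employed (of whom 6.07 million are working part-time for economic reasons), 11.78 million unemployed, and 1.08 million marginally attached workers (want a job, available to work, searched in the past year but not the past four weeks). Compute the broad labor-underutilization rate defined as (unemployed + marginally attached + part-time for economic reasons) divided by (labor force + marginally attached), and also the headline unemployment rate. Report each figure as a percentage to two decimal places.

Labor force = 131.70 + 11.78 = 143.48 million.
Numerator = 11.78 + 1.08 + 6.07 = 18.93 million.
Denominator = 143.48 + 1.08 = 144.56 million.
Broad rate = 18.93 / 144.56 = 13.09%.
Headline unemployment rate = 11.78 / 143.48 = 8.21%.

Broad underutilization rate ≈ 13.09%; headline unemployment rate ≈ 8.21%.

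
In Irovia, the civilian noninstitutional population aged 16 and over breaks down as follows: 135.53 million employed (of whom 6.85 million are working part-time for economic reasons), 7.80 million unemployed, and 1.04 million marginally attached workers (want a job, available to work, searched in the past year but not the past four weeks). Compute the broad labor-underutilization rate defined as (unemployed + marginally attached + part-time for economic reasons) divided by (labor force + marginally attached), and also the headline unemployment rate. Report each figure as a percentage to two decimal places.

Broad underutilization rate ≈ 10.87%; headline unemployment rate ≈ 5.44%.

Labor force = 135.53 + 7.80 = 143.33 million.
Numerator = 7.80 + 1.04 + 6.85 = 15.69 million.
Denominator = 143.33 + 1.04 = 144.37 million.
Broad rate = 15.69 / 144.37 = 10.87%.
Headline unemployment rate = 7.80 / 143.33 = 5.44%.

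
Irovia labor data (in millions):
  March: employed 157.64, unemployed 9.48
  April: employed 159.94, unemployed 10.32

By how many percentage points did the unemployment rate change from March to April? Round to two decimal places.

The unemployment rate changed by +0.39 percentage points.

March: labor force = 157.64 + 9.48 = 167.12; u = 9.48/167.12 = 5.67%.
April: labor force = 159.94 + 10.32 = 170.26; u = 10.32/170.26 = 6.06%.
Change = 6.06% − 5.67% = +0.39 pp.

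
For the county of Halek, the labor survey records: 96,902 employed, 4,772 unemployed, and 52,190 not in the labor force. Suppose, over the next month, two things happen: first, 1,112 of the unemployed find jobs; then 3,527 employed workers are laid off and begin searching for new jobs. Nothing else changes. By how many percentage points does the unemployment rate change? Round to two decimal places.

Initially, labor force = 96,902 + 4,772 = 101,674, so u = 4,772/101,674 = 4.69%.
After the first change, unemployed falls and employed rises by 1,112; labor force unchanged → E = 98,014, U = 3,660, labor force = 101,674.
After the second change, employed falls and unemployed rises by 3,527; labor force unchanged → E = 94,487, U = 7,187, labor force = 101,674.
New unemployment rate = 7,187 / 101,674 = 7.07%.
Change = 7.07% − 4.69% = +2.38 percentage points.

The unemployment rate changes by +2.38 percentage points.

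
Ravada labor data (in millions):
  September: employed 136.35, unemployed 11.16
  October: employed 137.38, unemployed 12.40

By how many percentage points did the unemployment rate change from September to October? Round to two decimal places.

September: labor force = 136.35 + 11.16 = 147.51; u = 11.16/147.51 = 7.57%.
October: labor force = 137.38 + 12.40 = 149.78; u = 12.40/149.78 = 8.28%.
Change = 8.28% − 7.57% = +0.71 pp.

The unemployment rate changed by +0.71 percentage points.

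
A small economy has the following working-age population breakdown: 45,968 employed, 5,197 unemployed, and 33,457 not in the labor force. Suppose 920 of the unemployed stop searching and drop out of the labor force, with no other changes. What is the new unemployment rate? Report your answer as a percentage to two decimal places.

New unemployment rate ≈ 8.51%.

Initially, labor force = 45,968 + 5,197 = 51,165, so u = 5,197/51,165 = 10.16%.
After the change, unemployed and labor force both fall by 920 → E = 45,968, U = 4,277, labor force = 50,245.
New unemployment rate = 4,277 / 50,245 = 8.51%.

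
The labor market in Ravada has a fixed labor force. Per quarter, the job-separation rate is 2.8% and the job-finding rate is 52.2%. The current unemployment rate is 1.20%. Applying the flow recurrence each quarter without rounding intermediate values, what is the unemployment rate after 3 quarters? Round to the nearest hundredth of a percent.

Unemployment rate after three quarters ≈ 4.74%.

With a fixed labor force, u_{t+1} = u_t + s·(1−u_t) − f·u_t = u_t·(1−s−f) + s.
Here 1−s−f = 0.450 and s = 0.028.
u_1 = 0.012000 × 0.450 + 0.028 = 0.033400.
u_2 = 0.033400 × 0.450 + 0.028 = 0.043030.
u_3 = 0.043030 × 0.450 + 0.028 = 0.047364.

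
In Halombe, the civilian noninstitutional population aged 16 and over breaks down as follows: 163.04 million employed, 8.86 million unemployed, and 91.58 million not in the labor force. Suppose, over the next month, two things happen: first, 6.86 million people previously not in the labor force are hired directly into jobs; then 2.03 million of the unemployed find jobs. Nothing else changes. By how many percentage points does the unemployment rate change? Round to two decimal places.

Initially, labor force = 163.04 + 8.86 = 171.90 million, so u = 8.86/171.90 = 5.15%.
After the first change, employed and labor force both rise by 6.86; unemployed unchanged → E = 169.90, U = 8.86, labor force = 178.76 million.
After the second change, unemployed falls and employed rises by 2.03; labor force unchanged → E = 171.93, U = 6.83, labor force = 178.76 million.
New unemployment rate = 6.83 / 178.76 = 3.82%.
Change = 3.82% − 5.15% = −1.33 percentage points.

The unemployment rate changes by −1.33 percentage points.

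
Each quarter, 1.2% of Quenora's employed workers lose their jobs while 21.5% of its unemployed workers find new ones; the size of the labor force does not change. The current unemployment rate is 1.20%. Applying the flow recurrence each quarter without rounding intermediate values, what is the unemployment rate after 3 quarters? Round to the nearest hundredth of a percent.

Unemployment rate after three quarters ≈ 3.40%.

With a fixed labor force, u_{t+1} = u_t + s·(1−u_t) − f·u_t = u_t·(1−s−f) + s.
Here 1−s−f = 0.773 and s = 0.012.
u_1 = 0.012000 × 0.773 + 0.012 = 0.021276.
u_2 = 0.021276 × 0.773 + 0.012 = 0.028446.
u_3 = 0.028446 × 0.773 + 0.012 = 0.033989.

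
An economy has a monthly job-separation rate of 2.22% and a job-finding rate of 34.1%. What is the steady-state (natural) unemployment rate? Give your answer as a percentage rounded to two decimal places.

At steady state the flows balance: s·E = f·U, so U/(E+U) = s/(s+f).
u* = 2.22 / (2.22 + 34.1) = 2.22 / 36.32 = 6.11%.

Steady-state unemployment rate ≈ 6.11%.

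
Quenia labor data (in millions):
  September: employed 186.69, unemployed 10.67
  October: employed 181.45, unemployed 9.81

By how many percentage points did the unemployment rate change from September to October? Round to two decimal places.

The unemployment rate changed by −0.28 percentage points.

September: labor force = 186.69 + 10.67 = 197.36; u = 10.67/197.36 = 5.41%.
October: labor force = 181.45 + 9.81 = 191.26; u = 9.81/191.26 = 5.13%.
Change = 5.13% − 5.41% = −0.28 pp.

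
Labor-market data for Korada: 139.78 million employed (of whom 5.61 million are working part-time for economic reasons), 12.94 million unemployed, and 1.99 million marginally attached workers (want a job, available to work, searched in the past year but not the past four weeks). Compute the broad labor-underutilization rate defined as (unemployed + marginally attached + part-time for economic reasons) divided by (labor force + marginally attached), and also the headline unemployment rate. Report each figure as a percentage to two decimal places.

Labor force = 139.78 + 12.94 = 152.72 million.
Numerator = 12.94 + 1.99 + 5.61 = 20.54 million.
Denominator = 152.72 + 1.99 = 154.71 million.
Broad rate = 20.54 / 154.71 = 13.28%.
Headline unemployment rate = 12.94 / 152.72 = 8.47%.

Broad underutilization rate ≈ 13.28%; headline unemployment rate ≈ 8.47%.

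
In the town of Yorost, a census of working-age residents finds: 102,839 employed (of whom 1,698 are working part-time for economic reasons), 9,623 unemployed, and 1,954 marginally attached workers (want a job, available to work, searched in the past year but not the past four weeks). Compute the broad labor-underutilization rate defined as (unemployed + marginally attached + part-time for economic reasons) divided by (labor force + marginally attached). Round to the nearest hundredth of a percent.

Labor force = 102,839 + 9,623 = 112,462.
Numerator = 9,623 + 1,954 + 1,698 = 13,275.
Denominator = 112,462 + 1,954 = 114,416.
Broad rate = 13,275 / 114,416 = 11.60%.

Broad underutilization rate ≈ 11.60%.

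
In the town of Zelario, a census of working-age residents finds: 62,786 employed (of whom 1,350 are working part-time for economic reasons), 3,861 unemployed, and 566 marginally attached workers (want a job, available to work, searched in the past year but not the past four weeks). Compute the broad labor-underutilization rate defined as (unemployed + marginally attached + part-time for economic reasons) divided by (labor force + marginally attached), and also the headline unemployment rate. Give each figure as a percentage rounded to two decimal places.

Labor force = 62,786 + 3,861 = 66,647.
Numerator = 3,861 + 566 + 1,350 = 5,777.
Denominator = 66,647 + 566 = 67,213.
Broad rate = 5,777 / 67,213 = 8.60%.
Headline unemployment rate = 3,861 / 66,647 = 5.79%.

Broad underutilization rate ≈ 8.60%; headline unemployment rate ≈ 5.79%.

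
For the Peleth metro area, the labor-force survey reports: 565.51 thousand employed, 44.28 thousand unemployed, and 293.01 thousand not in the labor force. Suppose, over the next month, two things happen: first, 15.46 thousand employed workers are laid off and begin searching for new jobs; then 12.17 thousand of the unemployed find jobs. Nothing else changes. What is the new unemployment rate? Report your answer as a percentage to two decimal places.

New unemployment rate ≈ 7.80%.

Initially, labor force = 565.51 + 44.28 = 609.79 thousand, so u = 44.28/609.79 = 7.26%.
After the first change, employed falls and unemployed rises by 15.46; labor force unchanged → E = 550.05, U = 59.74, labor force = 609.79 thousand.
After the second change, unemployed falls and employed rises by 12.17; labor force unchanged → E = 562.22, U = 47.57, labor force = 609.79 thousand.
New unemployment rate = 47.57 / 609.79 = 7.80%.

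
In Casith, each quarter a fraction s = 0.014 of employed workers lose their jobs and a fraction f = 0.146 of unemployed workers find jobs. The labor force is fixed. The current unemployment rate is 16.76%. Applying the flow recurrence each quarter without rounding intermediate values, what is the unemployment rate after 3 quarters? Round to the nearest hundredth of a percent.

Unemployment rate after three quarters ≈ 13.50%.

With a fixed labor force, u_{t+1} = u_t + s·(1−u_t) − f·u_t = u_t·(1−s−f) + s.
Here 1−s−f = 0.840 and s = 0.014.
u_1 = 0.167600 × 0.840 + 0.014 = 0.154784.
u_2 = 0.154784 × 0.840 + 0.014 = 0.144019.
u_3 = 0.144019 × 0.840 + 0.014 = 0.134976.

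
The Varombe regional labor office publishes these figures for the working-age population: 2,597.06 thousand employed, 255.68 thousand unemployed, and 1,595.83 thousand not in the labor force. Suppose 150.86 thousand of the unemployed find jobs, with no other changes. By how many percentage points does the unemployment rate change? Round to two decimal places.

Initially, labor force = 2,597.06 + 255.68 = 2,852.74 thousand, so u = 255.68/2,852.74 = 8.96%.
After the change, unemployed falls and employed rises by 150.86; labor force unchanged → E = 2,747.92, U = 104.82, labor force = 2,852.74 thousand.
New unemployment rate = 104.82 / 2,852.74 = 3.67%.
Change = 3.67% − 8.96% = −5.29 percentage points.

The unemployment rate changes by −5.29 percentage points.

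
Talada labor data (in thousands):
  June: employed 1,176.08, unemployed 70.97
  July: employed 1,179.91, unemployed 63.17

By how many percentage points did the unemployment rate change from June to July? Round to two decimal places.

June: labor force = 1,176.08 + 70.97 = 1,247.05; u = 70.97/1,247.05 = 5.69%.
July: labor force = 1,179.91 + 63.17 = 1,243.08; u = 63.17/1,243.08 = 5.08%.
Change = 5.08% − 5.69% = −0.61 pp.

The unemployment rate changed by −0.61 percentage points.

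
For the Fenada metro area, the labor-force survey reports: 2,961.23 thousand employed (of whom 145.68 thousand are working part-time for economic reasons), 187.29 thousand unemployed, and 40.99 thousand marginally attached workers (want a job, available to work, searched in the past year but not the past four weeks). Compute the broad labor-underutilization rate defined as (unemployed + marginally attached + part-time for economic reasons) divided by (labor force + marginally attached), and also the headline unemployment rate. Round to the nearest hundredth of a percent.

Labor force = 2,961.23 + 187.29 = 3,148.52 thousand.
Numerator = 187.29 + 40.99 + 145.68 = 373.96 thousand.
Denominator = 3,148.52 + 40.99 = 3,189.51 thousand.
Broad rate = 373.96 / 3,189.51 = 11.72%.
Headline unemployment rate = 187.29 / 3,148.52 = 5.95%.

Broad underutilization rate ≈ 11.72%; headline unemployment rate ≈ 5.95%.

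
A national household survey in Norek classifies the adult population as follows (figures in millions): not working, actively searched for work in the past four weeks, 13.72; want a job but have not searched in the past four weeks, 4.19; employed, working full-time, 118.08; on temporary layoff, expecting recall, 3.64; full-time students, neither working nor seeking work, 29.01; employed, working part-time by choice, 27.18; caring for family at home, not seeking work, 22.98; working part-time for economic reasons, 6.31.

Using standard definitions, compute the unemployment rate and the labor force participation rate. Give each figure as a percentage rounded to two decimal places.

Unemployment rate ≈ 10.28%; labor force participation rate ≈ 75.04%.

Employed = 118.08 + 27.18 + 6.31 = 151.57 million (anyone who worked, including part-time for economic reasons, counts as employed).
Unemployed = 13.72 + 3.64 = 17.36 million (jobless and actively searching, or on temporary layoff).
Labor force = 151.57 + 17.36 = 168.93 million.
Not in labor force = 4.19 + 29.01 + 22.98 = 56.18 million (those not working and not actively searching are outside the labor force — including those who want a job but have given up searching).
Civilian working-age population = 168.93 + 56.18 = 225.11 million.
Unemployment rate = 17.36 / 168.93 = 10.28%.
Labor force participation rate = 168.93 / 225.11 = 75.04%.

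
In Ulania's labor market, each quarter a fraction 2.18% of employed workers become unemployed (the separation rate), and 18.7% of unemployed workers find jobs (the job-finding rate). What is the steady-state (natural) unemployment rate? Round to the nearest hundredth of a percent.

At steady state the flows balance: s·E = f·U, so U/(E+U) = s/(s+f).
u* = 2.18 / (2.18 + 18.7) = 2.18 / 20.88 = 10.44%.

Steady-state unemployment rate ≈ 10.44%.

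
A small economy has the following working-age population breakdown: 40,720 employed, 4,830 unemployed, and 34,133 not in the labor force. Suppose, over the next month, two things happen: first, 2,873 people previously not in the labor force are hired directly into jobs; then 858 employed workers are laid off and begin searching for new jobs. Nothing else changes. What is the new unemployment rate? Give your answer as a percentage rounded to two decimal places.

Initially, labor force = 40,720 + 4,830 = 45,550, so u = 4,830/45,550 = 10.60%.
After the first change, employed and labor force both rise by 2,873; unemployed unchanged → E = 43,593, U = 4,830, labor force = 48,423.
After the second change, employed falls and unemployed rises by 858; labor force unchanged → E = 42,735, U = 5,688, labor force = 48,423.
New unemployment rate = 5,688 / 48,423 = 11.75%.

New unemployment rate ≈ 11.75%.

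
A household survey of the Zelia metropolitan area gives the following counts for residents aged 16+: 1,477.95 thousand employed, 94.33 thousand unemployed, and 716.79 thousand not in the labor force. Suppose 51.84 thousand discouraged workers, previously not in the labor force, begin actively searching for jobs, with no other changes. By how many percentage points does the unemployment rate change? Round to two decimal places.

The unemployment rate changes by +3.00 percentage points.

Initially, labor force = 1,477.95 + 94.33 = 1,572.28 thousand, so u = 94.33/1,572.28 = 6.00%.
After the change, unemployed and labor force both rise by 51.84 → E = 1,477.95, U = 146.17, labor force = 1,624.12 thousand.
New unemployment rate = 146.17 / 1,624.12 = 9.00%.
Change = 9.00% − 6.00% = +3.00 percentage points.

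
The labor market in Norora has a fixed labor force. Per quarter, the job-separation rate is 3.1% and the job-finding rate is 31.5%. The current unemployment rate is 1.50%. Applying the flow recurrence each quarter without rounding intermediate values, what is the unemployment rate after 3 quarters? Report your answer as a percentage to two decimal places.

Unemployment rate after three quarters ≈ 6.87%.

With a fixed labor force, u_{t+1} = u_t + s·(1−u_t) − f·u_t = u_t·(1−s−f) + s.
Here 1−s−f = 0.654 and s = 0.031.
u_1 = 0.015000 × 0.654 + 0.031 = 0.040810.
u_2 = 0.040810 × 0.654 + 0.031 = 0.057690.
u_3 = 0.057690 × 0.654 + 0.031 = 0.068729.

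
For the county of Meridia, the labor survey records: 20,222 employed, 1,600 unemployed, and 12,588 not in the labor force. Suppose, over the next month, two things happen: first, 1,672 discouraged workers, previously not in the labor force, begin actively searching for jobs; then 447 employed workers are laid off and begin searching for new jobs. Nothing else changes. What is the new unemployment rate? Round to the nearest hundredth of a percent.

Initially, labor force = 20,222 + 1,600 = 21,822, so u = 1,600/21,822 = 7.33%.
After the first change, unemployed and labor force both rise by 1,672 → E = 20,222, U = 3,272, labor force = 23,494.
After the second change, employed falls and unemployed rises by 447; labor force unchanged → E = 19,775, U = 3,719, labor force = 23,494.
New unemployment rate = 3,719 / 23,494 = 15.83%.

New unemployment rate ≈ 15.83%.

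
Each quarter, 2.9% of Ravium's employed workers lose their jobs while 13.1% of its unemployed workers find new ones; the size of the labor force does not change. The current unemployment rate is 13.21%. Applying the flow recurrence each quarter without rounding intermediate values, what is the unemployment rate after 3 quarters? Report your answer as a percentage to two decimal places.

With a fixed labor force, u_{t+1} = u_t + s·(1−u_t) − f·u_t = u_t·(1−s−f) + s.
Here 1−s−f = 0.840 and s = 0.029.
u_1 = 0.132100 × 0.840 + 0.029 = 0.139964.
u_2 = 0.139964 × 0.840 + 0.029 = 0.146570.
u_3 = 0.146570 × 0.840 + 0.029 = 0.152119.

Unemployment rate after three quarters ≈ 15.21%.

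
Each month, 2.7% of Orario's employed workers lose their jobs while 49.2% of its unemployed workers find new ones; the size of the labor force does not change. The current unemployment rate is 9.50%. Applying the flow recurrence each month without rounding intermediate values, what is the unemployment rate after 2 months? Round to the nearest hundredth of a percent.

With a fixed labor force, u_{t+1} = u_t + s·(1−u_t) − f·u_t = u_t·(1−s−f) + s.
Here 1−s−f = 0.481 and s = 0.027.
u_1 = 0.095000 × 0.481 + 0.027 = 0.072695.
u_2 = 0.072695 × 0.481 + 0.027 = 0.061966.

Unemployment rate after two months ≈ 6.20%.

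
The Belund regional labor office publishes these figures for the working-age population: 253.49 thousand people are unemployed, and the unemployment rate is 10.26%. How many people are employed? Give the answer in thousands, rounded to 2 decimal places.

Labor force = U / u = 253.49 / 0.1026 ≈ 2,470.66 thousand.
Employed = labor force − unemployed = 2,470.66 − 253.49 = 2,217.17 thousand.

About 2,217.17 thousand are employed.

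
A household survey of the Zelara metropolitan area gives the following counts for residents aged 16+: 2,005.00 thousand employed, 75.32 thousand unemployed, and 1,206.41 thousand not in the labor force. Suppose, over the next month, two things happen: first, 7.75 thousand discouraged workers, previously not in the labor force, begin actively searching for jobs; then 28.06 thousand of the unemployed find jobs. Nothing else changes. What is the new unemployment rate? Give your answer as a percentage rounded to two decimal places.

New unemployment rate ≈ 2.63%.

Initially, labor force = 2,005.00 + 75.32 = 2,080.32 thousand, so u = 75.32/2,080.32 = 3.62%.
After the first change, unemployed and labor force both rise by 7.75 → E = 2,005.00, U = 83.07, labor force = 2,088.07 thousand.
After the second change, unemployed falls and employed rises by 28.06; labor force unchanged → E = 2,033.06, U = 55.01, labor force = 2,088.07 thousand.
New unemployment rate = 55.01 / 2,088.07 = 2.63%.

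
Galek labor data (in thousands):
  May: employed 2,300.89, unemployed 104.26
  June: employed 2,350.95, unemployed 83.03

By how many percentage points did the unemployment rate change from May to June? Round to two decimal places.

May: labor force = 2,300.89 + 104.26 = 2,405.15; u = 104.26/2,405.15 = 4.33%.
June: labor force = 2,350.95 + 83.03 = 2,433.98; u = 83.03/2,433.98 = 3.41%.
Change = 3.41% − 4.33% = −0.92 pp.

The unemployment rate changed by −0.92 percentage points.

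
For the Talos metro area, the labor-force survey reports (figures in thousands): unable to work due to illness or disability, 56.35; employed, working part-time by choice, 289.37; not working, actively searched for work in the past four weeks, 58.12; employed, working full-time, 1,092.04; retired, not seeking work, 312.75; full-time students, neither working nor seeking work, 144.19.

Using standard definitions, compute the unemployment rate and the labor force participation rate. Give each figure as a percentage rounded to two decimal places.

Employed = 289.37 + 1,092.04 = 1,381.41 thousand.
Unemployed = 58.12 thousand.
Labor force = 1,381.41 + 58.12 = 1,439.53 thousand.
Not in labor force = 56.35 + 312.75 + 144.19 = 513.29 thousand (those not working and not actively searching are outside the labor force).
Civilian working-age population = 1,439.53 + 513.29 = 1,952.82 thousand.
Unemployment rate = 58.12 / 1,439.53 = 4.04%.
Labor force participation rate = 1,439.53 / 1,952.82 = 73.72%.

Unemployment rate ≈ 4.04%; labor force participation rate ≈ 73.72%.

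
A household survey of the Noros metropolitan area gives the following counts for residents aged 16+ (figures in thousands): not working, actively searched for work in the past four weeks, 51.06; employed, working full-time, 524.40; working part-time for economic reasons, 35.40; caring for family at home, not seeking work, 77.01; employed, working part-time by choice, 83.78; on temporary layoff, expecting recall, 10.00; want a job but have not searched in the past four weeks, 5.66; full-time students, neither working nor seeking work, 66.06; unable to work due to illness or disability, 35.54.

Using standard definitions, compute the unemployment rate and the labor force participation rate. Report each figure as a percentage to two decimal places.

Unemployment rate ≈ 8.67%; labor force participation rate ≈ 79.27%.

Employed = 524.40 + 35.40 + 83.78 = 643.58 thousand (anyone who worked, including part-time for economic reasons, counts as employed).
Unemployed = 51.06 + 10.00 = 61.06 thousand (jobless and actively searching, or on temporary layoff).
Labor force = 643.58 + 61.06 = 704.64 thousand.
Not in labor force = 77.01 + 5.66 + 66.06 + 35.54 = 184.27 thousand (those not working and not actively searching are outside the labor force — including those who want a job but have given up searching).
Civilian working-age population = 704.64 + 184.27 = 888.91 thousand.
Unemployment rate = 61.06 / 704.64 = 8.67%.
Labor force participation rate = 704.64 / 888.91 = 79.27%.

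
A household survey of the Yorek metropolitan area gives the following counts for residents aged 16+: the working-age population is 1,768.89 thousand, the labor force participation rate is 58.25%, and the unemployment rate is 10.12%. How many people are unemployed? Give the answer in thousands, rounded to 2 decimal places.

Labor force = 0.5825 × 1,768.89 = 1,030.38 thousand.
Unemployed = 0.1012 × 1,030.38 ≈ 104.27 thousand.

About 104.27 thousand are unemployed.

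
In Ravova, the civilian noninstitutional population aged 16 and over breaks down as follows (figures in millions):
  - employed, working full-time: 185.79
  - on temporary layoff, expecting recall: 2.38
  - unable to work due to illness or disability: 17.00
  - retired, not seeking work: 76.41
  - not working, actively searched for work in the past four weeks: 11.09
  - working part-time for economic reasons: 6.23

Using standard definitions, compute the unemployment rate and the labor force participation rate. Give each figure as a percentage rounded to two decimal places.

Employed = 185.79 + 6.23 = 192.02 million (anyone who worked, including part-time for economic reasons, counts as employed).
Unemployed = 2.38 + 11.09 = 13.47 million (jobless and actively searching, or on temporary layoff).
Labor force = 192.02 + 13.47 = 205.49 million.
Not in labor force = 17.00 + 76.41 = 93.41 million (those not working and not actively searching are outside the labor force).
Civilian working-age population = 205.49 + 93.41 = 298.90 million.
Unemployment rate = 13.47 / 205.49 = 6.56%.
Labor force participation rate = 205.49 / 298.90 = 68.75%.

Unemployment rate ≈ 6.56%; labor force participation rate ≈ 68.75%.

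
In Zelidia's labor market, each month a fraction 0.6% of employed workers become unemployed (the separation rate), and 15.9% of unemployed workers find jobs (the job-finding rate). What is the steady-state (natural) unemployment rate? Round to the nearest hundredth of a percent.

At steady state the flows balance: s·E = f·U, so U/(E+U) = s/(s+f).
u* = 0.6 / (0.6 + 15.9) = 0.6 / 16.50 = 3.64%.

Steady-state unemployment rate ≈ 3.64%.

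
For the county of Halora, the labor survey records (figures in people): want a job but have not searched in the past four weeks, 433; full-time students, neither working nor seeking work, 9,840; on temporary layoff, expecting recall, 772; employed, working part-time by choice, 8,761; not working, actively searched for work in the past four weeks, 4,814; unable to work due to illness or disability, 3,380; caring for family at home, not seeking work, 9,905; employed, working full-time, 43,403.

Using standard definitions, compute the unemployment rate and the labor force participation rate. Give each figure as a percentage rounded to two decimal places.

Unemployment rate ≈ 9.67%; labor force participation rate ≈ 71.03%.

Employed = 8,761 + 43,403 = 52,164.
Unemployed = 772 + 4,814 = 5,586 (jobless and actively searching, or on temporary layoff).
Labor force = 52,164 + 5,586 = 57,750.
Not in labor force = 433 + 9,840 + 3,380 + 9,905 = 23,558 (those not working and not actively searching are outside the labor force — including those who want a job but have given up searching).
Civilian working-age population = 57,750 + 23,558 = 81,308.
Unemployment rate = 5,586 / 57,750 = 9.67%.
Labor force participation rate = 57,750 / 81,308 = 71.03%.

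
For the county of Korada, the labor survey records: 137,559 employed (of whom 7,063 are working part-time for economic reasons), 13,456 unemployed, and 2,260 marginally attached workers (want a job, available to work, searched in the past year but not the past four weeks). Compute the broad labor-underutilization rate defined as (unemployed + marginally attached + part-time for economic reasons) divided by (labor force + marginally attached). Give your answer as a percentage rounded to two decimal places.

Broad underutilization rate ≈ 14.86%.

Labor force = 137,559 + 13,456 = 151,015.
Numerator = 13,456 + 2,260 + 7,063 = 22,779.
Denominator = 151,015 + 2,260 = 153,275.
Broad rate = 22,779 / 153,275 = 14.86%.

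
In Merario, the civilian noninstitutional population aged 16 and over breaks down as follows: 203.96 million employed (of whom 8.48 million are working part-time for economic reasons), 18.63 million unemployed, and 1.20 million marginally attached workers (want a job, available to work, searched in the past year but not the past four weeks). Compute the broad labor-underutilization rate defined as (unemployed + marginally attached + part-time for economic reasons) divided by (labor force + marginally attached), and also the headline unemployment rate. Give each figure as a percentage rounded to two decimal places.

Broad underutilization rate ≈ 12.65%; headline unemployment rate ≈ 8.37%.

Labor force = 203.96 + 18.63 = 222.59 million.
Numerator = 18.63 + 1.20 + 8.48 = 28.31 million.
Denominator = 222.59 + 1.20 = 223.79 million.
Broad rate = 28.31 / 223.79 = 12.65%.
Headline unemployment rate = 18.63 / 222.59 = 8.37%.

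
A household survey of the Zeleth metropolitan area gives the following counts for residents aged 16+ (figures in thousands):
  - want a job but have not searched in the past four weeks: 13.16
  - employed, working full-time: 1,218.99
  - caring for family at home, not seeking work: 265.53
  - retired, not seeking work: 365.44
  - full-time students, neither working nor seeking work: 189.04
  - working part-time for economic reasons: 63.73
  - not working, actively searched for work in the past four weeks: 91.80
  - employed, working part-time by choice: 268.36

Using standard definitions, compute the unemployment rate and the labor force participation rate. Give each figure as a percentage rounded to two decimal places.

Unemployment rate ≈ 5.59%; labor force participation rate ≈ 66.35%.

Employed = 1,218.99 + 63.73 + 268.36 = 1,551.08 thousand (anyone who worked, including part-time for economic reasons, counts as employed).
Unemployed = 91.80 thousand.
Labor force = 1,551.08 + 91.80 = 1,642.88 thousand.
Not in labor force = 13.16 + 265.53 + 365.44 + 189.04 = 833.17 thousand (those not working and not actively searching are outside the labor force — including those who want a job but have given up searching).
Civilian working-age population = 1,642.88 + 833.17 = 2,476.05 thousand.
Unemployment rate = 91.80 / 1,642.88 = 5.59%.
Labor force participation rate = 1,642.88 / 2,476.05 = 66.35%.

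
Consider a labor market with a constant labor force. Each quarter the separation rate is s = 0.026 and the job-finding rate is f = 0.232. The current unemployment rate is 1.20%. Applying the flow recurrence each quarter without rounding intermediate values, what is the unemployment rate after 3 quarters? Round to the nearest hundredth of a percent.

Unemployment rate after three quarters ≈ 6.45%.

With a fixed labor force, u_{t+1} = u_t + s·(1−u_t) − f·u_t = u_t·(1−s−f) + s.
Here 1−s−f = 0.742 and s = 0.026.
u_1 = 0.012000 × 0.742 + 0.026 = 0.034904.
u_2 = 0.034904 × 0.742 + 0.026 = 0.051899.
u_3 = 0.051899 × 0.742 + 0.026 = 0.064509.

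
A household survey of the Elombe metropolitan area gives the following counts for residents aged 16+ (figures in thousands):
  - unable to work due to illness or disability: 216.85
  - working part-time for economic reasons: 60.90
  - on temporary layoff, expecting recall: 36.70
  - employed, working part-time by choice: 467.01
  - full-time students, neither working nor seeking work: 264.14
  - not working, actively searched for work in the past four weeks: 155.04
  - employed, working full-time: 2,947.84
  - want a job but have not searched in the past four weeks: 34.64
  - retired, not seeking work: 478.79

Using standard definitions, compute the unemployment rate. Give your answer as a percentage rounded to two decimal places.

Unemployment rate ≈ 5.23%.

Employed = 60.90 + 467.01 + 2,947.84 = 3,475.75 thousand (anyone who worked, including part-time for economic reasons, counts as employed).
Unemployed = 36.70 + 155.04 = 191.74 thousand (jobless and actively searching, or on temporary layoff).
Labor force = 3,475.75 + 191.74 = 3,667.49 thousand.
Unemployment rate = 191.74 / 3,667.49 = 5.23%.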